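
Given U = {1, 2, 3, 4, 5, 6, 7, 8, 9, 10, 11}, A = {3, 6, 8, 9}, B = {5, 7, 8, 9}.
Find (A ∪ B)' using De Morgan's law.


U = {1, 2, 3, 4, 5, 6, 7, 8, 9, 10, 11}
A = {3, 6, 8, 9}, B = {5, 7, 8, 9}
A ∪ B = {3, 5, 6, 7, 8, 9}
(A ∪ B)' = U \ (A ∪ B) = {1, 2, 4, 10, 11}
Verification via A' ∩ B': A' = {1, 2, 4, 5, 7, 10, 11}, B' = {1, 2, 3, 4, 6, 10, 11}
A' ∩ B' = {1, 2, 4, 10, 11} ✓

{1, 2, 4, 10, 11}


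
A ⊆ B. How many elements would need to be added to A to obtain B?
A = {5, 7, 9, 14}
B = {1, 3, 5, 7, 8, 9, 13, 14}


Set A = {5, 7, 9, 14}, |A| = 4
Set B = {1, 3, 5, 7, 8, 9, 13, 14}, |B| = 8
Since A ⊆ B: B \ A = {1, 3, 8, 13}
|B| - |A| = 8 - 4 = 4

4


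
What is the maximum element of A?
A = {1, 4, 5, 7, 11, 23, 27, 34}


Set A = {1, 4, 5, 7, 11, 23, 27, 34}
Elements in ascending order: 1, 4, 5, 7, 11, 23, 27, 34
The largest element is 34.

34


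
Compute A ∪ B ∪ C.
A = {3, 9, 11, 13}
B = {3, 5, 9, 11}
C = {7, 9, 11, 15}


Set A = {3, 9, 11, 13}
Set B = {3, 5, 9, 11}
Set C = {7, 9, 11, 15}
First, A ∪ B = {3, 5, 9, 11, 13}
Then, (A ∪ B) ∪ C = {3, 5, 7, 9, 11, 13, 15}

{3, 5, 7, 9, 11, 13, 15}


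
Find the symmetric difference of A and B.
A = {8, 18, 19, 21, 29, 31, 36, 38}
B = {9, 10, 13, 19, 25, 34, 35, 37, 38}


Set A = {8, 18, 19, 21, 29, 31, 36, 38}
Set B = {9, 10, 13, 19, 25, 34, 35, 37, 38}
A △ B = (A \ B) ∪ (B \ A)
Elements in A but not B: {8, 18, 21, 29, 31, 36}
Elements in B but not A: {9, 10, 13, 25, 34, 35, 37}
A △ B = {8, 9, 10, 13, 18, 21, 25, 29, 31, 34, 35, 36, 37}

{8, 9, 10, 13, 18, 21, 25, 29, 31, 34, 35, 36, 37}


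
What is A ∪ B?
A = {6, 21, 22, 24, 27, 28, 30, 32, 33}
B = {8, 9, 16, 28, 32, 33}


Set A = {6, 21, 22, 24, 27, 28, 30, 32, 33}
Set B = {8, 9, 16, 28, 32, 33}
A ∪ B includes all elements in either set.
Elements from A: {6, 21, 22, 24, 27, 28, 30, 32, 33}
Elements from B not already included: {8, 9, 16}
A ∪ B = {6, 8, 9, 16, 21, 22, 24, 27, 28, 30, 32, 33}

{6, 8, 9, 16, 21, 22, 24, 27, 28, 30, 32, 33}


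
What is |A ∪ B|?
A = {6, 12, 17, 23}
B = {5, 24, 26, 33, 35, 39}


Set A = {6, 12, 17, 23}, |A| = 4
Set B = {5, 24, 26, 33, 35, 39}, |B| = 6
A ∩ B = {}, |A ∩ B| = 0
|A ∪ B| = |A| + |B| - |A ∩ B| = 4 + 6 - 0 = 10

10


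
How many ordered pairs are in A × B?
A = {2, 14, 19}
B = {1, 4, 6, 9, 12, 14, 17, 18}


Set A = {2, 14, 19} has 3 elements.
Set B = {1, 4, 6, 9, 12, 14, 17, 18} has 8 elements.
|A × B| = |A| × |B| = 3 × 8 = 24

24


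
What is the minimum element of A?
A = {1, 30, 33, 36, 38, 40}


Set A = {1, 30, 33, 36, 38, 40}
Elements in ascending order: 1, 30, 33, 36, 38, 40
The smallest element is 1.

1


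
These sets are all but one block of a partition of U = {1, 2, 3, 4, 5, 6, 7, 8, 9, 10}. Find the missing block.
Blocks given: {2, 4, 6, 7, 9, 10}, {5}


U = {1, 2, 3, 4, 5, 6, 7, 8, 9, 10}
Shown blocks: {2, 4, 6, 7, 9, 10}, {5}
A partition's blocks are pairwise disjoint and cover U, so the missing block = U \ (union of shown blocks).
Union of shown blocks: {2, 4, 5, 6, 7, 9, 10}
Missing block = U \ (union) = {1, 3, 8}

{1, 3, 8}


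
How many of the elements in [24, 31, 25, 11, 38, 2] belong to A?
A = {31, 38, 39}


Set A = {31, 38, 39}
Candidates: [24, 31, 25, 11, 38, 2]
Check each candidate:
24 ∉ A, 31 ∈ A, 25 ∉ A, 11 ∉ A, 38 ∈ A, 2 ∉ A
Count of candidates in A: 2

2


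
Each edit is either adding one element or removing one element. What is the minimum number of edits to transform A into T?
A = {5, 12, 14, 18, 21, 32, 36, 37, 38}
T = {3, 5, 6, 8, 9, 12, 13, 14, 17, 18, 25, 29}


Set A = {5, 12, 14, 18, 21, 32, 36, 37, 38}
Set T = {3, 5, 6, 8, 9, 12, 13, 14, 17, 18, 25, 29}
Elements to remove from A (in A, not in T): {21, 32, 36, 37, 38} → 5 removals
Elements to add to A (in T, not in A): {3, 6, 8, 9, 13, 17, 25, 29} → 8 additions
Total edits = 5 + 8 = 13

13


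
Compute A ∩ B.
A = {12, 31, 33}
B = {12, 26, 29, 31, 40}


Set A = {12, 31, 33}
Set B = {12, 26, 29, 31, 40}
A ∩ B includes only elements in both sets.
Check each element of A against B:
12 ✓, 31 ✓, 33 ✗
A ∩ B = {12, 31}

{12, 31}


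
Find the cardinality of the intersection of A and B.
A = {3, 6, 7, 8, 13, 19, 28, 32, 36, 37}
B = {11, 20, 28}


Set A = {3, 6, 7, 8, 13, 19, 28, 32, 36, 37}
Set B = {11, 20, 28}
A ∩ B = {28}
|A ∩ B| = 1

1


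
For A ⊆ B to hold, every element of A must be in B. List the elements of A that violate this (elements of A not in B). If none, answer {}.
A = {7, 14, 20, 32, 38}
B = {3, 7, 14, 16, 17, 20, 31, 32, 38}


Set A = {7, 14, 20, 32, 38}
Set B = {3, 7, 14, 16, 17, 20, 31, 32, 38}
Check each element of A against B:
7 ∈ B, 14 ∈ B, 20 ∈ B, 32 ∈ B, 38 ∈ B
Elements of A not in B: {}

{}


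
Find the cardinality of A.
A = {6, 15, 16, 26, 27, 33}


Set A = {6, 15, 16, 26, 27, 33}
Listing elements: 6, 15, 16, 26, 27, 33
Counting: 6 elements
|A| = 6

6


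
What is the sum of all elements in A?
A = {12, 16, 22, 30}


Set A = {12, 16, 22, 30}
Sum = 12 + 16 + 22 + 30 = 80

80


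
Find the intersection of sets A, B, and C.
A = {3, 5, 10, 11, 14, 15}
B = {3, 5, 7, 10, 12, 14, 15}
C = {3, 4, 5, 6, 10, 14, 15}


Set A = {3, 5, 10, 11, 14, 15}
Set B = {3, 5, 7, 10, 12, 14, 15}
Set C = {3, 4, 5, 6, 10, 14, 15}
First, A ∩ B = {3, 5, 10, 14, 15}
Then, (A ∩ B) ∩ C = {3, 5, 10, 14, 15}

{3, 5, 10, 14, 15}


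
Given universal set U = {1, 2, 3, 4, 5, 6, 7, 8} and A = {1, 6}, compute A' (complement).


Universal set U = {1, 2, 3, 4, 5, 6, 7, 8}
Set A = {1, 6}
A' = U \ A = elements in U but not in A
Checking each element of U:
1 (in A, exclude), 2 (not in A, include), 3 (not in A, include), 4 (not in A, include), 5 (not in A, include), 6 (in A, exclude), 7 (not in A, include), 8 (not in A, include)
A' = {2, 3, 4, 5, 7, 8}

{2, 3, 4, 5, 7, 8}


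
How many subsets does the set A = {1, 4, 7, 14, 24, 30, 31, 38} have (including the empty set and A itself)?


Set A = {1, 4, 7, 14, 24, 30, 31, 38}
|A| = 8
The power set P(A) contains all subsets of A.
|P(A)| = 2^|A| = 2^8 = 256

256


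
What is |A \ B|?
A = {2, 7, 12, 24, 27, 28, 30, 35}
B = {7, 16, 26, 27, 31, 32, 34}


Set A = {2, 7, 12, 24, 27, 28, 30, 35}
Set B = {7, 16, 26, 27, 31, 32, 34}
A \ B = {2, 12, 24, 28, 30, 35}
|A \ B| = 6

6


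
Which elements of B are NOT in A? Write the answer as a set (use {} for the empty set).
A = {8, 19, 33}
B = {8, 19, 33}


Set A = {8, 19, 33}
Set B = {8, 19, 33}
Check each element of B against A:
8 ∈ A, 19 ∈ A, 33 ∈ A
Elements of B not in A: {}

{}


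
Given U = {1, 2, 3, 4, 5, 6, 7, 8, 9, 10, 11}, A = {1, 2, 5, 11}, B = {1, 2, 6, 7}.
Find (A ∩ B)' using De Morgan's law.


U = {1, 2, 3, 4, 5, 6, 7, 8, 9, 10, 11}
A = {1, 2, 5, 11}, B = {1, 2, 6, 7}
A ∩ B = {1, 2}
(A ∩ B)' = U \ (A ∩ B) = {3, 4, 5, 6, 7, 8, 9, 10, 11}
Verification via A' ∪ B': A' = {3, 4, 6, 7, 8, 9, 10}, B' = {3, 4, 5, 8, 9, 10, 11}
A' ∪ B' = {3, 4, 5, 6, 7, 8, 9, 10, 11} ✓

{3, 4, 5, 6, 7, 8, 9, 10, 11}


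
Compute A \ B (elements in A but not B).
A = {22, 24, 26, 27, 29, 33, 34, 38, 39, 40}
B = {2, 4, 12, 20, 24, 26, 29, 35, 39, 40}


Set A = {22, 24, 26, 27, 29, 33, 34, 38, 39, 40}
Set B = {2, 4, 12, 20, 24, 26, 29, 35, 39, 40}
A \ B includes elements in A that are not in B.
Check each element of A:
22 (not in B, keep), 24 (in B, remove), 26 (in B, remove), 27 (not in B, keep), 29 (in B, remove), 33 (not in B, keep), 34 (not in B, keep), 38 (not in B, keep), 39 (in B, remove), 40 (in B, remove)
A \ B = {22, 27, 33, 34, 38}

{22, 27, 33, 34, 38}


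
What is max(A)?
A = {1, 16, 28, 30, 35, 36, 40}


Set A = {1, 16, 28, 30, 35, 36, 40}
Elements in ascending order: 1, 16, 28, 30, 35, 36, 40
The largest element is 40.

40


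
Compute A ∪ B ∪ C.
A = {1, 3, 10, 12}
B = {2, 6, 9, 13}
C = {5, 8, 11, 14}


Set A = {1, 3, 10, 12}
Set B = {2, 6, 9, 13}
Set C = {5, 8, 11, 14}
First, A ∪ B = {1, 2, 3, 6, 9, 10, 12, 13}
Then, (A ∪ B) ∪ C = {1, 2, 3, 5, 6, 8, 9, 10, 11, 12, 13, 14}

{1, 2, 3, 5, 6, 8, 9, 10, 11, 12, 13, 14}


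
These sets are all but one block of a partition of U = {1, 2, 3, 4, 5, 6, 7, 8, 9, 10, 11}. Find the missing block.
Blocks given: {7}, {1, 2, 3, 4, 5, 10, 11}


U = {1, 2, 3, 4, 5, 6, 7, 8, 9, 10, 11}
Shown blocks: {7}, {1, 2, 3, 4, 5, 10, 11}
A partition's blocks are pairwise disjoint and cover U, so the missing block = U \ (union of shown blocks).
Union of shown blocks: {1, 2, 3, 4, 5, 7, 10, 11}
Missing block = U \ (union) = {6, 8, 9}

{6, 8, 9}


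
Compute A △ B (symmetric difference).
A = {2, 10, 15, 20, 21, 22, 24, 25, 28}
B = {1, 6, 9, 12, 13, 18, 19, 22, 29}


Set A = {2, 10, 15, 20, 21, 22, 24, 25, 28}
Set B = {1, 6, 9, 12, 13, 18, 19, 22, 29}
A △ B = (A \ B) ∪ (B \ A)
Elements in A but not B: {2, 10, 15, 20, 21, 24, 25, 28}
Elements in B but not A: {1, 6, 9, 12, 13, 18, 19, 29}
A △ B = {1, 2, 6, 9, 10, 12, 13, 15, 18, 19, 20, 21, 24, 25, 28, 29}

{1, 2, 6, 9, 10, 12, 13, 15, 18, 19, 20, 21, 24, 25, 28, 29}


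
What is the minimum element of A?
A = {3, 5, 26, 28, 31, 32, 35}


Set A = {3, 5, 26, 28, 31, 32, 35}
Elements in ascending order: 3, 5, 26, 28, 31, 32, 35
The smallest element is 3.

3


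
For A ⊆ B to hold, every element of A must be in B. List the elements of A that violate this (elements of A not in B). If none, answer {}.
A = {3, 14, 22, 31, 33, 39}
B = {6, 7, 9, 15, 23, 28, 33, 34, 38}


Set A = {3, 14, 22, 31, 33, 39}
Set B = {6, 7, 9, 15, 23, 28, 33, 34, 38}
Check each element of A against B:
3 ∉ B (include), 14 ∉ B (include), 22 ∉ B (include), 31 ∉ B (include), 33 ∈ B, 39 ∉ B (include)
Elements of A not in B: {3, 14, 22, 31, 39}

{3, 14, 22, 31, 39}


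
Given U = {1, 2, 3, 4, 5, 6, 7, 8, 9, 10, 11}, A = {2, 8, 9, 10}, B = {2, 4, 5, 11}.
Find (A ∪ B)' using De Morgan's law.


U = {1, 2, 3, 4, 5, 6, 7, 8, 9, 10, 11}
A = {2, 8, 9, 10}, B = {2, 4, 5, 11}
A ∪ B = {2, 4, 5, 8, 9, 10, 11}
(A ∪ B)' = U \ (A ∪ B) = {1, 3, 6, 7}
Verification via A' ∩ B': A' = {1, 3, 4, 5, 6, 7, 11}, B' = {1, 3, 6, 7, 8, 9, 10}
A' ∩ B' = {1, 3, 6, 7} ✓

{1, 3, 6, 7}


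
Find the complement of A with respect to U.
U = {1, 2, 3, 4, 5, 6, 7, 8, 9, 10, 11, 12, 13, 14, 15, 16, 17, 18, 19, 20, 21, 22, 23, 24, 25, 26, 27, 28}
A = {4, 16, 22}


Universal set U = {1, 2, 3, 4, 5, 6, 7, 8, 9, 10, 11, 12, 13, 14, 15, 16, 17, 18, 19, 20, 21, 22, 23, 24, 25, 26, 27, 28}
Set A = {4, 16, 22}
A' = U \ A = elements in U but not in A
Checking each element of U:
1 (not in A, include), 2 (not in A, include), 3 (not in A, include), 4 (in A, exclude), 5 (not in A, include), 6 (not in A, include), 7 (not in A, include), 8 (not in A, include), 9 (not in A, include), 10 (not in A, include), 11 (not in A, include), 12 (not in A, include), 13 (not in A, include), 14 (not in A, include), 15 (not in A, include), 16 (in A, exclude), 17 (not in A, include), 18 (not in A, include), 19 (not in A, include), 20 (not in A, include), 21 (not in A, include), 22 (in A, exclude), 23 (not in A, include), 24 (not in A, include), 25 (not in A, include), 26 (not in A, include), 27 (not in A, include), 28 (not in A, include)
A' = {1, 2, 3, 5, 6, 7, 8, 9, 10, 11, 12, 13, 14, 15, 17, 18, 19, 20, 21, 23, 24, 25, 26, 27, 28}

{1, 2, 3, 5, 6, 7, 8, 9, 10, 11, 12, 13, 14, 15, 17, 18, 19, 20, 21, 23, 24, 25, 26, 27, 28}


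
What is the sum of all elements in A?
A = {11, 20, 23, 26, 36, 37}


Set A = {11, 20, 23, 26, 36, 37}
Sum = 11 + 20 + 23 + 26 + 36 + 37 = 153

153


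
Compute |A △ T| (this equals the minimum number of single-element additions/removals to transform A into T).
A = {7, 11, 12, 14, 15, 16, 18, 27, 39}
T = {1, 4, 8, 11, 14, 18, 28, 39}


Set A = {7, 11, 12, 14, 15, 16, 18, 27, 39}
Set T = {1, 4, 8, 11, 14, 18, 28, 39}
Elements to remove from A (in A, not in T): {7, 12, 15, 16, 27} → 5 removals
Elements to add to A (in T, not in A): {1, 4, 8, 28} → 4 additions
Total edits = 5 + 4 = 9

9


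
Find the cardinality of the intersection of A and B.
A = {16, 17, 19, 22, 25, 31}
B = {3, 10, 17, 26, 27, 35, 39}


Set A = {16, 17, 19, 22, 25, 31}
Set B = {3, 10, 17, 26, 27, 35, 39}
A ∩ B = {17}
|A ∩ B| = 1

1


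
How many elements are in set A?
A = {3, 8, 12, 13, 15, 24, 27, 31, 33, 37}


Set A = {3, 8, 12, 13, 15, 24, 27, 31, 33, 37}
Listing elements: 3, 8, 12, 13, 15, 24, 27, 31, 33, 37
Counting: 10 elements
|A| = 10

10


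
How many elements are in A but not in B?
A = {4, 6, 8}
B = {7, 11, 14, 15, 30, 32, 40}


Set A = {4, 6, 8}
Set B = {7, 11, 14, 15, 30, 32, 40}
A \ B = {4, 6, 8}
|A \ B| = 3

3


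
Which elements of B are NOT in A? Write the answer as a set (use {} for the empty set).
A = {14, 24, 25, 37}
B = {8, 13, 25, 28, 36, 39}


Set A = {14, 24, 25, 37}
Set B = {8, 13, 25, 28, 36, 39}
Check each element of B against A:
8 ∉ A (include), 13 ∉ A (include), 25 ∈ A, 28 ∉ A (include), 36 ∉ A (include), 39 ∉ A (include)
Elements of B not in A: {8, 13, 28, 36, 39}

{8, 13, 28, 36, 39}


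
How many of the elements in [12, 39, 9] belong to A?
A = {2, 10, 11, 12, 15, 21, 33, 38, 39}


Set A = {2, 10, 11, 12, 15, 21, 33, 38, 39}
Candidates: [12, 39, 9]
Check each candidate:
12 ∈ A, 39 ∈ A, 9 ∉ A
Count of candidates in A: 2

2


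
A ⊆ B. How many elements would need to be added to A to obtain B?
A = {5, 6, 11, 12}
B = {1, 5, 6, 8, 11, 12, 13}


Set A = {5, 6, 11, 12}, |A| = 4
Set B = {1, 5, 6, 8, 11, 12, 13}, |B| = 7
Since A ⊆ B: B \ A = {1, 8, 13}
|B| - |A| = 7 - 4 = 3

3


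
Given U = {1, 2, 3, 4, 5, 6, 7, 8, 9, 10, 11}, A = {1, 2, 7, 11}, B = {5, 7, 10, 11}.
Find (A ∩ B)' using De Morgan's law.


U = {1, 2, 3, 4, 5, 6, 7, 8, 9, 10, 11}
A = {1, 2, 7, 11}, B = {5, 7, 10, 11}
A ∩ B = {7, 11}
(A ∩ B)' = U \ (A ∩ B) = {1, 2, 3, 4, 5, 6, 8, 9, 10}
Verification via A' ∪ B': A' = {3, 4, 5, 6, 8, 9, 10}, B' = {1, 2, 3, 4, 6, 8, 9}
A' ∪ B' = {1, 2, 3, 4, 5, 6, 8, 9, 10} ✓

{1, 2, 3, 4, 5, 6, 8, 9, 10}


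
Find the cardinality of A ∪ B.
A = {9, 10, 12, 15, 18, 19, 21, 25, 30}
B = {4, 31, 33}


Set A = {9, 10, 12, 15, 18, 19, 21, 25, 30}, |A| = 9
Set B = {4, 31, 33}, |B| = 3
A ∩ B = {}, |A ∩ B| = 0
|A ∪ B| = |A| + |B| - |A ∩ B| = 9 + 3 - 0 = 12

12


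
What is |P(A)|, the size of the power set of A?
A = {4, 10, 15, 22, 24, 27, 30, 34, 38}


Set A = {4, 10, 15, 22, 24, 27, 30, 34, 38}
|A| = 9
The power set P(A) contains all subsets of A.
|P(A)| = 2^|A| = 2^9 = 512

512


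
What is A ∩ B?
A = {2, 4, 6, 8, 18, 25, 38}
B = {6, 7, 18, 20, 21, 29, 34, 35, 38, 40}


Set A = {2, 4, 6, 8, 18, 25, 38}
Set B = {6, 7, 18, 20, 21, 29, 34, 35, 38, 40}
A ∩ B includes only elements in both sets.
Check each element of A against B:
2 ✗, 4 ✗, 6 ✓, 8 ✗, 18 ✓, 25 ✗, 38 ✓
A ∩ B = {6, 18, 38}

{6, 18, 38}


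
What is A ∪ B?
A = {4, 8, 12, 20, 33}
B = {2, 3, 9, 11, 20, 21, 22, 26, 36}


Set A = {4, 8, 12, 20, 33}
Set B = {2, 3, 9, 11, 20, 21, 22, 26, 36}
A ∪ B includes all elements in either set.
Elements from A: {4, 8, 12, 20, 33}
Elements from B not already included: {2, 3, 9, 11, 21, 22, 26, 36}
A ∪ B = {2, 3, 4, 8, 9, 11, 12, 20, 21, 22, 26, 33, 36}

{2, 3, 4, 8, 9, 11, 12, 20, 21, 22, 26, 33, 36}


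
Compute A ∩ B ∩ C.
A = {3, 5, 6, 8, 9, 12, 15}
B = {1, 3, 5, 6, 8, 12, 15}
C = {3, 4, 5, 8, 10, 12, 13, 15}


Set A = {3, 5, 6, 8, 9, 12, 15}
Set B = {1, 3, 5, 6, 8, 12, 15}
Set C = {3, 4, 5, 8, 10, 12, 13, 15}
First, A ∩ B = {3, 5, 6, 8, 12, 15}
Then, (A ∩ B) ∩ C = {3, 5, 8, 12, 15}

{3, 5, 8, 12, 15}


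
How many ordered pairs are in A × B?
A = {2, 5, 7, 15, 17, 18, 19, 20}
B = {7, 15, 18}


Set A = {2, 5, 7, 15, 17, 18, 19, 20} has 8 elements.
Set B = {7, 15, 18} has 3 elements.
|A × B| = |A| × |B| = 8 × 3 = 24

24


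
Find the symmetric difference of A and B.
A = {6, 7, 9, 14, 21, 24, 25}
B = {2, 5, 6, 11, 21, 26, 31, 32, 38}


Set A = {6, 7, 9, 14, 21, 24, 25}
Set B = {2, 5, 6, 11, 21, 26, 31, 32, 38}
A △ B = (A \ B) ∪ (B \ A)
Elements in A but not B: {7, 9, 14, 24, 25}
Elements in B but not A: {2, 5, 11, 26, 31, 32, 38}
A △ B = {2, 5, 7, 9, 11, 14, 24, 25, 26, 31, 32, 38}

{2, 5, 7, 9, 11, 14, 24, 25, 26, 31, 32, 38}


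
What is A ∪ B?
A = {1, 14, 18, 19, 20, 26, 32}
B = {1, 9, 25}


Set A = {1, 14, 18, 19, 20, 26, 32}
Set B = {1, 9, 25}
A ∪ B includes all elements in either set.
Elements from A: {1, 14, 18, 19, 20, 26, 32}
Elements from B not already included: {9, 25}
A ∪ B = {1, 9, 14, 18, 19, 20, 25, 26, 32}

{1, 9, 14, 18, 19, 20, 25, 26, 32}


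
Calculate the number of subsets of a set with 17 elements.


The set has 17 elements.
The power set contains all possible subsets.
|P(A)| = 2^|A| = 2^17 = 131072

131072


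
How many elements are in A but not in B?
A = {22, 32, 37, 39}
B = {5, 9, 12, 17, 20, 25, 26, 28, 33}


Set A = {22, 32, 37, 39}
Set B = {5, 9, 12, 17, 20, 25, 26, 28, 33}
A \ B = {22, 32, 37, 39}
|A \ B| = 4

4


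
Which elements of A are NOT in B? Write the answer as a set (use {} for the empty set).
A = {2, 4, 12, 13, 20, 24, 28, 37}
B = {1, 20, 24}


Set A = {2, 4, 12, 13, 20, 24, 28, 37}
Set B = {1, 20, 24}
Check each element of A against B:
2 ∉ B (include), 4 ∉ B (include), 12 ∉ B (include), 13 ∉ B (include), 20 ∈ B, 24 ∈ B, 28 ∉ B (include), 37 ∉ B (include)
Elements of A not in B: {2, 4, 12, 13, 28, 37}

{2, 4, 12, 13, 28, 37}


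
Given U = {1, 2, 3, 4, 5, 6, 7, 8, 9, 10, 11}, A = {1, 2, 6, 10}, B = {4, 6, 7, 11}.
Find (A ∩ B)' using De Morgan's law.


U = {1, 2, 3, 4, 5, 6, 7, 8, 9, 10, 11}
A = {1, 2, 6, 10}, B = {4, 6, 7, 11}
A ∩ B = {6}
(A ∩ B)' = U \ (A ∩ B) = {1, 2, 3, 4, 5, 7, 8, 9, 10, 11}
Verification via A' ∪ B': A' = {3, 4, 5, 7, 8, 9, 11}, B' = {1, 2, 3, 5, 8, 9, 10}
A' ∪ B' = {1, 2, 3, 4, 5, 7, 8, 9, 10, 11} ✓

{1, 2, 3, 4, 5, 7, 8, 9, 10, 11}


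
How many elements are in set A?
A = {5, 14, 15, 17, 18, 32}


Set A = {5, 14, 15, 17, 18, 32}
Listing elements: 5, 14, 15, 17, 18, 32
Counting: 6 elements
|A| = 6

6


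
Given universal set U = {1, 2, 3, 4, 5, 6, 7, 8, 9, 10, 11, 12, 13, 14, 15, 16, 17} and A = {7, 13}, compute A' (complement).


Universal set U = {1, 2, 3, 4, 5, 6, 7, 8, 9, 10, 11, 12, 13, 14, 15, 16, 17}
Set A = {7, 13}
A' = U \ A = elements in U but not in A
Checking each element of U:
1 (not in A, include), 2 (not in A, include), 3 (not in A, include), 4 (not in A, include), 5 (not in A, include), 6 (not in A, include), 7 (in A, exclude), 8 (not in A, include), 9 (not in A, include), 10 (not in A, include), 11 (not in A, include), 12 (not in A, include), 13 (in A, exclude), 14 (not in A, include), 15 (not in A, include), 16 (not in A, include), 17 (not in A, include)
A' = {1, 2, 3, 4, 5, 6, 8, 9, 10, 11, 12, 14, 15, 16, 17}

{1, 2, 3, 4, 5, 6, 8, 9, 10, 11, 12, 14, 15, 16, 17}


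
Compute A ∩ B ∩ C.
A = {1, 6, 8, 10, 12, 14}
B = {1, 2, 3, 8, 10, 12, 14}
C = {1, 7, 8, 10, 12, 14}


Set A = {1, 6, 8, 10, 12, 14}
Set B = {1, 2, 3, 8, 10, 12, 14}
Set C = {1, 7, 8, 10, 12, 14}
First, A ∩ B = {1, 8, 10, 12, 14}
Then, (A ∩ B) ∩ C = {1, 8, 10, 12, 14}

{1, 8, 10, 12, 14}


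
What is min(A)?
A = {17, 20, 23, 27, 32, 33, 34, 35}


Set A = {17, 20, 23, 27, 32, 33, 34, 35}
Elements in ascending order: 17, 20, 23, 27, 32, 33, 34, 35
The smallest element is 17.

17


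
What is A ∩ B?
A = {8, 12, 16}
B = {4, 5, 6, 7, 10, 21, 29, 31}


Set A = {8, 12, 16}
Set B = {4, 5, 6, 7, 10, 21, 29, 31}
A ∩ B includes only elements in both sets.
Check each element of A against B:
8 ✗, 12 ✗, 16 ✗
A ∩ B = {}

{}


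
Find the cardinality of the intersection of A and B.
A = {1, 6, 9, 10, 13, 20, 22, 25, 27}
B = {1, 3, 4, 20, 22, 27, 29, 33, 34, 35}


Set A = {1, 6, 9, 10, 13, 20, 22, 25, 27}
Set B = {1, 3, 4, 20, 22, 27, 29, 33, 34, 35}
A ∩ B = {1, 20, 22, 27}
|A ∩ B| = 4

4


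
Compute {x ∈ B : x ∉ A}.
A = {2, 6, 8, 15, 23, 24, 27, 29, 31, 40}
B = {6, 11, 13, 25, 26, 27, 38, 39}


Set A = {2, 6, 8, 15, 23, 24, 27, 29, 31, 40}
Set B = {6, 11, 13, 25, 26, 27, 38, 39}
Check each element of B against A:
6 ∈ A, 11 ∉ A (include), 13 ∉ A (include), 25 ∉ A (include), 26 ∉ A (include), 27 ∈ A, 38 ∉ A (include), 39 ∉ A (include)
Elements of B not in A: {11, 13, 25, 26, 38, 39}

{11, 13, 25, 26, 38, 39}


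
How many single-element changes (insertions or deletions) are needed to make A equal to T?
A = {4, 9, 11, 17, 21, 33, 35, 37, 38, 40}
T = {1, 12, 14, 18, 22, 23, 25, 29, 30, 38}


Set A = {4, 9, 11, 17, 21, 33, 35, 37, 38, 40}
Set T = {1, 12, 14, 18, 22, 23, 25, 29, 30, 38}
Elements to remove from A (in A, not in T): {4, 9, 11, 17, 21, 33, 35, 37, 40} → 9 removals
Elements to add to A (in T, not in A): {1, 12, 14, 18, 22, 23, 25, 29, 30} → 9 additions
Total edits = 9 + 9 = 18

18


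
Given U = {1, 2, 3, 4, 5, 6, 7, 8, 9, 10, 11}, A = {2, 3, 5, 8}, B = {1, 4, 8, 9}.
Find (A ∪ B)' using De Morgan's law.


U = {1, 2, 3, 4, 5, 6, 7, 8, 9, 10, 11}
A = {2, 3, 5, 8}, B = {1, 4, 8, 9}
A ∪ B = {1, 2, 3, 4, 5, 8, 9}
(A ∪ B)' = U \ (A ∪ B) = {6, 7, 10, 11}
Verification via A' ∩ B': A' = {1, 4, 6, 7, 9, 10, 11}, B' = {2, 3, 5, 6, 7, 10, 11}
A' ∩ B' = {6, 7, 10, 11} ✓

{6, 7, 10, 11}


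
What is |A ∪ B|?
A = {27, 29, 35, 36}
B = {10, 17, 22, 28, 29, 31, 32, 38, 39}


Set A = {27, 29, 35, 36}, |A| = 4
Set B = {10, 17, 22, 28, 29, 31, 32, 38, 39}, |B| = 9
A ∩ B = {29}, |A ∩ B| = 1
|A ∪ B| = |A| + |B| - |A ∩ B| = 4 + 9 - 1 = 12

12


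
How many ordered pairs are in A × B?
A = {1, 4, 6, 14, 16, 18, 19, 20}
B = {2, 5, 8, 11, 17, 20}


Set A = {1, 4, 6, 14, 16, 18, 19, 20} has 8 elements.
Set B = {2, 5, 8, 11, 17, 20} has 6 elements.
|A × B| = |A| × |B| = 8 × 6 = 48

48


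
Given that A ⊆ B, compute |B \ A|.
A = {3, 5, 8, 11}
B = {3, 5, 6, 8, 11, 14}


Set A = {3, 5, 8, 11}, |A| = 4
Set B = {3, 5, 6, 8, 11, 14}, |B| = 6
Since A ⊆ B: B \ A = {6, 14}
|B| - |A| = 6 - 4 = 2

2


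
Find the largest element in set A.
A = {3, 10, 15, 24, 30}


Set A = {3, 10, 15, 24, 30}
Elements in ascending order: 3, 10, 15, 24, 30
The largest element is 30.

30


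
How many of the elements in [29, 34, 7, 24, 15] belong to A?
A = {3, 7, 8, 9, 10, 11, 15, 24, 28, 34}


Set A = {3, 7, 8, 9, 10, 11, 15, 24, 28, 34}
Candidates: [29, 34, 7, 24, 15]
Check each candidate:
29 ∉ A, 34 ∈ A, 7 ∈ A, 24 ∈ A, 15 ∈ A
Count of candidates in A: 4

4


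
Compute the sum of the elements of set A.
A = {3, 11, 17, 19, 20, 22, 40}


Set A = {3, 11, 17, 19, 20, 22, 40}
Sum = 3 + 11 + 17 + 19 + 20 + 22 + 40 = 132

132


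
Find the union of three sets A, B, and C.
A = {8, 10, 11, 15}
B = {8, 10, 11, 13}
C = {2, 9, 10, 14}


Set A = {8, 10, 11, 15}
Set B = {8, 10, 11, 13}
Set C = {2, 9, 10, 14}
First, A ∪ B = {8, 10, 11, 13, 15}
Then, (A ∪ B) ∪ C = {2, 8, 9, 10, 11, 13, 14, 15}

{2, 8, 9, 10, 11, 13, 14, 15}


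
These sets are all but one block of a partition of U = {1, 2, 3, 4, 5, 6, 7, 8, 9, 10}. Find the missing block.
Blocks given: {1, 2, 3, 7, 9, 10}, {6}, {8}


U = {1, 2, 3, 4, 5, 6, 7, 8, 9, 10}
Shown blocks: {1, 2, 3, 7, 9, 10}, {6}, {8}
A partition's blocks are pairwise disjoint and cover U, so the missing block = U \ (union of shown blocks).
Union of shown blocks: {1, 2, 3, 6, 7, 8, 9, 10}
Missing block = U \ (union) = {4, 5}

{4, 5}


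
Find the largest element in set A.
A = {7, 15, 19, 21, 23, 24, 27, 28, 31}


Set A = {7, 15, 19, 21, 23, 24, 27, 28, 31}
Elements in ascending order: 7, 15, 19, 21, 23, 24, 27, 28, 31
The largest element is 31.

31


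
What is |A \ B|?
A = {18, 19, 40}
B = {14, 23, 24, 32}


Set A = {18, 19, 40}
Set B = {14, 23, 24, 32}
A \ B = {18, 19, 40}
|A \ B| = 3

3


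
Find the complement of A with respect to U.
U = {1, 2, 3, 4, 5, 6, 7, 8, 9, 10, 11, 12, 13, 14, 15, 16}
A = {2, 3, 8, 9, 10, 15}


Universal set U = {1, 2, 3, 4, 5, 6, 7, 8, 9, 10, 11, 12, 13, 14, 15, 16}
Set A = {2, 3, 8, 9, 10, 15}
A' = U \ A = elements in U but not in A
Checking each element of U:
1 (not in A, include), 2 (in A, exclude), 3 (in A, exclude), 4 (not in A, include), 5 (not in A, include), 6 (not in A, include), 7 (not in A, include), 8 (in A, exclude), 9 (in A, exclude), 10 (in A, exclude), 11 (not in A, include), 12 (not in A, include), 13 (not in A, include), 14 (not in A, include), 15 (in A, exclude), 16 (not in A, include)
A' = {1, 4, 5, 6, 7, 11, 12, 13, 14, 16}

{1, 4, 5, 6, 7, 11, 12, 13, 14, 16}


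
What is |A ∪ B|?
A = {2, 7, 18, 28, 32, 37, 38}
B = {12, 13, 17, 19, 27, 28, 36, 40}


Set A = {2, 7, 18, 28, 32, 37, 38}, |A| = 7
Set B = {12, 13, 17, 19, 27, 28, 36, 40}, |B| = 8
A ∩ B = {28}, |A ∩ B| = 1
|A ∪ B| = |A| + |B| - |A ∩ B| = 7 + 8 - 1 = 14

14


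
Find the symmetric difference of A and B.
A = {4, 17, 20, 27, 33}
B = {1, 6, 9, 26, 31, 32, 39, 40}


Set A = {4, 17, 20, 27, 33}
Set B = {1, 6, 9, 26, 31, 32, 39, 40}
A △ B = (A \ B) ∪ (B \ A)
Elements in A but not B: {4, 17, 20, 27, 33}
Elements in B but not A: {1, 6, 9, 26, 31, 32, 39, 40}
A △ B = {1, 4, 6, 9, 17, 20, 26, 27, 31, 32, 33, 39, 40}

{1, 4, 6, 9, 17, 20, 26, 27, 31, 32, 33, 39, 40}


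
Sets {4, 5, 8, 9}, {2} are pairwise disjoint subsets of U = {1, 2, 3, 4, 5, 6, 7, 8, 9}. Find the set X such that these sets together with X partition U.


U = {1, 2, 3, 4, 5, 6, 7, 8, 9}
Shown blocks: {4, 5, 8, 9}, {2}
A partition's blocks are pairwise disjoint and cover U, so the missing block = U \ (union of shown blocks).
Union of shown blocks: {2, 4, 5, 8, 9}
Missing block = U \ (union) = {1, 3, 6, 7}

{1, 3, 6, 7}


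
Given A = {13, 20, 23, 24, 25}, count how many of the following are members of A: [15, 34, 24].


Set A = {13, 20, 23, 24, 25}
Candidates: [15, 34, 24]
Check each candidate:
15 ∉ A, 34 ∉ A, 24 ∈ A
Count of candidates in A: 1

1


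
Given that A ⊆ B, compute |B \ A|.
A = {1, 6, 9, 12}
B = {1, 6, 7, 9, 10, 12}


Set A = {1, 6, 9, 12}, |A| = 4
Set B = {1, 6, 7, 9, 10, 12}, |B| = 6
Since A ⊆ B: B \ A = {7, 10}
|B| - |A| = 6 - 4 = 2

2


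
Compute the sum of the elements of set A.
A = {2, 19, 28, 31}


Set A = {2, 19, 28, 31}
Sum = 2 + 19 + 28 + 31 = 80

80


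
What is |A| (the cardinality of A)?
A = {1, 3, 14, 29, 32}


Set A = {1, 3, 14, 29, 32}
Listing elements: 1, 3, 14, 29, 32
Counting: 5 elements
|A| = 5

5


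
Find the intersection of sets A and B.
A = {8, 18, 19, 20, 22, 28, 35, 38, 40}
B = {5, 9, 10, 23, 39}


Set A = {8, 18, 19, 20, 22, 28, 35, 38, 40}
Set B = {5, 9, 10, 23, 39}
A ∩ B includes only elements in both sets.
Check each element of A against B:
8 ✗, 18 ✗, 19 ✗, 20 ✗, 22 ✗, 28 ✗, 35 ✗, 38 ✗, 40 ✗
A ∩ B = {}

{}


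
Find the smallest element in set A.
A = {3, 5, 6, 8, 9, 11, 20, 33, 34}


Set A = {3, 5, 6, 8, 9, 11, 20, 33, 34}
Elements in ascending order: 3, 5, 6, 8, 9, 11, 20, 33, 34
The smallest element is 3.

3


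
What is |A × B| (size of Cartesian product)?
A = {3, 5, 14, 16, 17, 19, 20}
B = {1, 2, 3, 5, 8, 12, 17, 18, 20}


Set A = {3, 5, 14, 16, 17, 19, 20} has 7 elements.
Set B = {1, 2, 3, 5, 8, 12, 17, 18, 20} has 9 elements.
|A × B| = |A| × |B| = 7 × 9 = 63

63


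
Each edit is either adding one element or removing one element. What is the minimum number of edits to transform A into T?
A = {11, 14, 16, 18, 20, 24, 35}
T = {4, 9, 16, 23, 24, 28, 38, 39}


Set A = {11, 14, 16, 18, 20, 24, 35}
Set T = {4, 9, 16, 23, 24, 28, 38, 39}
Elements to remove from A (in A, not in T): {11, 14, 18, 20, 35} → 5 removals
Elements to add to A (in T, not in A): {4, 9, 23, 28, 38, 39} → 6 additions
Total edits = 5 + 6 = 11

11


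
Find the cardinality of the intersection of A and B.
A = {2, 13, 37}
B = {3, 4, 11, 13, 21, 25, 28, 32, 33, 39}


Set A = {2, 13, 37}
Set B = {3, 4, 11, 13, 21, 25, 28, 32, 33, 39}
A ∩ B = {13}
|A ∩ B| = 1

1


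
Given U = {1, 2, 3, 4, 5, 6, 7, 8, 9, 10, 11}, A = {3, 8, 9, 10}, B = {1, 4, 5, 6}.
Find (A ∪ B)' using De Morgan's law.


U = {1, 2, 3, 4, 5, 6, 7, 8, 9, 10, 11}
A = {3, 8, 9, 10}, B = {1, 4, 5, 6}
A ∪ B = {1, 3, 4, 5, 6, 8, 9, 10}
(A ∪ B)' = U \ (A ∪ B) = {2, 7, 11}
Verification via A' ∩ B': A' = {1, 2, 4, 5, 6, 7, 11}, B' = {2, 3, 7, 8, 9, 10, 11}
A' ∩ B' = {2, 7, 11} ✓

{2, 7, 11}


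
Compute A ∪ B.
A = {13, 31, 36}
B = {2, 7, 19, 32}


Set A = {13, 31, 36}
Set B = {2, 7, 19, 32}
A ∪ B includes all elements in either set.
Elements from A: {13, 31, 36}
Elements from B not already included: {2, 7, 19, 32}
A ∪ B = {2, 7, 13, 19, 31, 32, 36}

{2, 7, 13, 19, 31, 32, 36}


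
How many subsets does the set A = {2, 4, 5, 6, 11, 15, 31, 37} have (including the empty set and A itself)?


Set A = {2, 4, 5, 6, 11, 15, 31, 37}
|A| = 8
The power set P(A) contains all subsets of A.
|P(A)| = 2^|A| = 2^8 = 256

256


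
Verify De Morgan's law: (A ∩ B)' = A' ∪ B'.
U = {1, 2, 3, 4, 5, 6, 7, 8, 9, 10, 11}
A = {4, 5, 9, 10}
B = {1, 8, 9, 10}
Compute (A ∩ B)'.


U = {1, 2, 3, 4, 5, 6, 7, 8, 9, 10, 11}
A = {4, 5, 9, 10}, B = {1, 8, 9, 10}
A ∩ B = {9, 10}
(A ∩ B)' = U \ (A ∩ B) = {1, 2, 3, 4, 5, 6, 7, 8, 11}
Verification via A' ∪ B': A' = {1, 2, 3, 6, 7, 8, 11}, B' = {2, 3, 4, 5, 6, 7, 11}
A' ∪ B' = {1, 2, 3, 4, 5, 6, 7, 8, 11} ✓

{1, 2, 3, 4, 5, 6, 7, 8, 11}


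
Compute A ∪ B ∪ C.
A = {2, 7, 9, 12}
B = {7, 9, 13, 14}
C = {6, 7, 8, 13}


Set A = {2, 7, 9, 12}
Set B = {7, 9, 13, 14}
Set C = {6, 7, 8, 13}
First, A ∪ B = {2, 7, 9, 12, 13, 14}
Then, (A ∪ B) ∪ C = {2, 6, 7, 8, 9, 12, 13, 14}

{2, 6, 7, 8, 9, 12, 13, 14}


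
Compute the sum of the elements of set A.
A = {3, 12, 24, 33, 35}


Set A = {3, 12, 24, 33, 35}
Sum = 3 + 12 + 24 + 33 + 35 = 107

107


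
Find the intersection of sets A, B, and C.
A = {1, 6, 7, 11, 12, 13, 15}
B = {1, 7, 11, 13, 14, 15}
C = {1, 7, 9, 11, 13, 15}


Set A = {1, 6, 7, 11, 12, 13, 15}
Set B = {1, 7, 11, 13, 14, 15}
Set C = {1, 7, 9, 11, 13, 15}
First, A ∩ B = {1, 7, 11, 13, 15}
Then, (A ∩ B) ∩ C = {1, 7, 11, 13, 15}

{1, 7, 11, 13, 15}


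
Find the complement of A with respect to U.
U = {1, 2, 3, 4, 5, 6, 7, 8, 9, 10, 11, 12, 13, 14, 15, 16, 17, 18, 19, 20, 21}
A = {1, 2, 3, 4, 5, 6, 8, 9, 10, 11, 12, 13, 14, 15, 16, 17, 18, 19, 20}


Universal set U = {1, 2, 3, 4, 5, 6, 7, 8, 9, 10, 11, 12, 13, 14, 15, 16, 17, 18, 19, 20, 21}
Set A = {1, 2, 3, 4, 5, 6, 8, 9, 10, 11, 12, 13, 14, 15, 16, 17, 18, 19, 20}
A' = U \ A = elements in U but not in A
Checking each element of U:
1 (in A, exclude), 2 (in A, exclude), 3 (in A, exclude), 4 (in A, exclude), 5 (in A, exclude), 6 (in A, exclude), 7 (not in A, include), 8 (in A, exclude), 9 (in A, exclude), 10 (in A, exclude), 11 (in A, exclude), 12 (in A, exclude), 13 (in A, exclude), 14 (in A, exclude), 15 (in A, exclude), 16 (in A, exclude), 17 (in A, exclude), 18 (in A, exclude), 19 (in A, exclude), 20 (in A, exclude), 21 (not in A, include)
A' = {7, 21}

{7, 21}


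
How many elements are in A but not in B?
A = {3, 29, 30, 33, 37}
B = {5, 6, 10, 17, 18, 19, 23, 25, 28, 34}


Set A = {3, 29, 30, 33, 37}
Set B = {5, 6, 10, 17, 18, 19, 23, 25, 28, 34}
A \ B = {3, 29, 30, 33, 37}
|A \ B| = 5

5


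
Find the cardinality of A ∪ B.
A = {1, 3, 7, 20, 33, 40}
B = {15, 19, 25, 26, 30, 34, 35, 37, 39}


Set A = {1, 3, 7, 20, 33, 40}, |A| = 6
Set B = {15, 19, 25, 26, 30, 34, 35, 37, 39}, |B| = 9
A ∩ B = {}, |A ∩ B| = 0
|A ∪ B| = |A| + |B| - |A ∩ B| = 6 + 9 - 0 = 15

15


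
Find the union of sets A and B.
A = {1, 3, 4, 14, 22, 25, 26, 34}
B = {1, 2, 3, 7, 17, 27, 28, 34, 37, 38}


Set A = {1, 3, 4, 14, 22, 25, 26, 34}
Set B = {1, 2, 3, 7, 17, 27, 28, 34, 37, 38}
A ∪ B includes all elements in either set.
Elements from A: {1, 3, 4, 14, 22, 25, 26, 34}
Elements from B not already included: {2, 7, 17, 27, 28, 37, 38}
A ∪ B = {1, 2, 3, 4, 7, 14, 17, 22, 25, 26, 27, 28, 34, 37, 38}

{1, 2, 3, 4, 7, 14, 17, 22, 25, 26, 27, 28, 34, 37, 38}


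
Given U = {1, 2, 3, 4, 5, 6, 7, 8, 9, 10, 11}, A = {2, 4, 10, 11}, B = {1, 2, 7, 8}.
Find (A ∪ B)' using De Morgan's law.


U = {1, 2, 3, 4, 5, 6, 7, 8, 9, 10, 11}
A = {2, 4, 10, 11}, B = {1, 2, 7, 8}
A ∪ B = {1, 2, 4, 7, 8, 10, 11}
(A ∪ B)' = U \ (A ∪ B) = {3, 5, 6, 9}
Verification via A' ∩ B': A' = {1, 3, 5, 6, 7, 8, 9}, B' = {3, 4, 5, 6, 9, 10, 11}
A' ∩ B' = {3, 5, 6, 9} ✓

{3, 5, 6, 9}


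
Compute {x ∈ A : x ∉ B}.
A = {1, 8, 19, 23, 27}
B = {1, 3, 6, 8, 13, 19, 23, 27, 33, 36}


Set A = {1, 8, 19, 23, 27}
Set B = {1, 3, 6, 8, 13, 19, 23, 27, 33, 36}
Check each element of A against B:
1 ∈ B, 8 ∈ B, 19 ∈ B, 23 ∈ B, 27 ∈ B
Elements of A not in B: {}

{}


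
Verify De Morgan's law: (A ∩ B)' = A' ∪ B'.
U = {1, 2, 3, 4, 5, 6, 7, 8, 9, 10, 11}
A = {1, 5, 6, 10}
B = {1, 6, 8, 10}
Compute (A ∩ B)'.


U = {1, 2, 3, 4, 5, 6, 7, 8, 9, 10, 11}
A = {1, 5, 6, 10}, B = {1, 6, 8, 10}
A ∩ B = {1, 6, 10}
(A ∩ B)' = U \ (A ∩ B) = {2, 3, 4, 5, 7, 8, 9, 11}
Verification via A' ∪ B': A' = {2, 3, 4, 7, 8, 9, 11}, B' = {2, 3, 4, 5, 7, 9, 11}
A' ∪ B' = {2, 3, 4, 5, 7, 8, 9, 11} ✓

{2, 3, 4, 5, 7, 8, 9, 11}


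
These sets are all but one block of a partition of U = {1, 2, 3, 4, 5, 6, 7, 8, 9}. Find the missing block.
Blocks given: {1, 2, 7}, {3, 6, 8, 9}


U = {1, 2, 3, 4, 5, 6, 7, 8, 9}
Shown blocks: {1, 2, 7}, {3, 6, 8, 9}
A partition's blocks are pairwise disjoint and cover U, so the missing block = U \ (union of shown blocks).
Union of shown blocks: {1, 2, 3, 6, 7, 8, 9}
Missing block = U \ (union) = {4, 5}

{4, 5}


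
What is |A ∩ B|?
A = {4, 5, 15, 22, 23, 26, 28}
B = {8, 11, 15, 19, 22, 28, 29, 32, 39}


Set A = {4, 5, 15, 22, 23, 26, 28}
Set B = {8, 11, 15, 19, 22, 28, 29, 32, 39}
A ∩ B = {15, 22, 28}
|A ∩ B| = 3

3


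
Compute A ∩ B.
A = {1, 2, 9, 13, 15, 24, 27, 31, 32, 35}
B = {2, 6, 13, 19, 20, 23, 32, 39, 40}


Set A = {1, 2, 9, 13, 15, 24, 27, 31, 32, 35}
Set B = {2, 6, 13, 19, 20, 23, 32, 39, 40}
A ∩ B includes only elements in both sets.
Check each element of A against B:
1 ✗, 2 ✓, 9 ✗, 13 ✓, 15 ✗, 24 ✗, 27 ✗, 31 ✗, 32 ✓, 35 ✗
A ∩ B = {2, 13, 32}

{2, 13, 32}


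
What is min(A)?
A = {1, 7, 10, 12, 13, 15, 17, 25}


Set A = {1, 7, 10, 12, 13, 15, 17, 25}
Elements in ascending order: 1, 7, 10, 12, 13, 15, 17, 25
The smallest element is 1.

1


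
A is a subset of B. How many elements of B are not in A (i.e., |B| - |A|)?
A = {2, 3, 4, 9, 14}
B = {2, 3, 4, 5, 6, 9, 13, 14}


Set A = {2, 3, 4, 9, 14}, |A| = 5
Set B = {2, 3, 4, 5, 6, 9, 13, 14}, |B| = 8
Since A ⊆ B: B \ A = {5, 6, 13}
|B| - |A| = 8 - 5 = 3

3


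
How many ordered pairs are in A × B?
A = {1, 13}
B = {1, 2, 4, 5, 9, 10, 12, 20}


Set A = {1, 13} has 2 elements.
Set B = {1, 2, 4, 5, 9, 10, 12, 20} has 8 elements.
|A × B| = |A| × |B| = 2 × 8 = 16

16


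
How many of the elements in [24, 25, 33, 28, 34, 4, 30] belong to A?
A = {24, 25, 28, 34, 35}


Set A = {24, 25, 28, 34, 35}
Candidates: [24, 25, 33, 28, 34, 4, 30]
Check each candidate:
24 ∈ A, 25 ∈ A, 33 ∉ A, 28 ∈ A, 34 ∈ A, 4 ∉ A, 30 ∉ A
Count of candidates in A: 4

4


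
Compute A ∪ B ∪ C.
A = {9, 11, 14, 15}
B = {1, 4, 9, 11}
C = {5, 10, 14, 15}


Set A = {9, 11, 14, 15}
Set B = {1, 4, 9, 11}
Set C = {5, 10, 14, 15}
First, A ∪ B = {1, 4, 9, 11, 14, 15}
Then, (A ∪ B) ∪ C = {1, 4, 5, 9, 10, 11, 14, 15}

{1, 4, 5, 9, 10, 11, 14, 15}


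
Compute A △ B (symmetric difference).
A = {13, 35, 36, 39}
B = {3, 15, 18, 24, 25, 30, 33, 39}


Set A = {13, 35, 36, 39}
Set B = {3, 15, 18, 24, 25, 30, 33, 39}
A △ B = (A \ B) ∪ (B \ A)
Elements in A but not B: {13, 35, 36}
Elements in B but not A: {3, 15, 18, 24, 25, 30, 33}
A △ B = {3, 13, 15, 18, 24, 25, 30, 33, 35, 36}

{3, 13, 15, 18, 24, 25, 30, 33, 35, 36}


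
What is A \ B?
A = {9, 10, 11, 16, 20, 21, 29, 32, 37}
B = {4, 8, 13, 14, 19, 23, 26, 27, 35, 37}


Set A = {9, 10, 11, 16, 20, 21, 29, 32, 37}
Set B = {4, 8, 13, 14, 19, 23, 26, 27, 35, 37}
A \ B includes elements in A that are not in B.
Check each element of A:
9 (not in B, keep), 10 (not in B, keep), 11 (not in B, keep), 16 (not in B, keep), 20 (not in B, keep), 21 (not in B, keep), 29 (not in B, keep), 32 (not in B, keep), 37 (in B, remove)
A \ B = {9, 10, 11, 16, 20, 21, 29, 32}

{9, 10, 11, 16, 20, 21, 29, 32}


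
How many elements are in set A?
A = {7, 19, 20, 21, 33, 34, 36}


Set A = {7, 19, 20, 21, 33, 34, 36}
Listing elements: 7, 19, 20, 21, 33, 34, 36
Counting: 7 elements
|A| = 7

7


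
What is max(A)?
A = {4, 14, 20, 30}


Set A = {4, 14, 20, 30}
Elements in ascending order: 4, 14, 20, 30
The largest element is 30.

30


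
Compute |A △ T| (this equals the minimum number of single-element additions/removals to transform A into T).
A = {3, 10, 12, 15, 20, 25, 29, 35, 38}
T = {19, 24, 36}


Set A = {3, 10, 12, 15, 20, 25, 29, 35, 38}
Set T = {19, 24, 36}
Elements to remove from A (in A, not in T): {3, 10, 12, 15, 20, 25, 29, 35, 38} → 9 removals
Elements to add to A (in T, not in A): {19, 24, 36} → 3 additions
Total edits = 9 + 3 = 12

12


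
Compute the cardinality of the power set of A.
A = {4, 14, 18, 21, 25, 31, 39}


Set A = {4, 14, 18, 21, 25, 31, 39}
|A| = 7
The power set P(A) contains all subsets of A.
|P(A)| = 2^|A| = 2^7 = 128

128


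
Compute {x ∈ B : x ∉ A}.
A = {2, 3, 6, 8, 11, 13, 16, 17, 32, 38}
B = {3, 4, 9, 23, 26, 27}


Set A = {2, 3, 6, 8, 11, 13, 16, 17, 32, 38}
Set B = {3, 4, 9, 23, 26, 27}
Check each element of B against A:
3 ∈ A, 4 ∉ A (include), 9 ∉ A (include), 23 ∉ A (include), 26 ∉ A (include), 27 ∉ A (include)
Elements of B not in A: {4, 9, 23, 26, 27}

{4, 9, 23, 26, 27}


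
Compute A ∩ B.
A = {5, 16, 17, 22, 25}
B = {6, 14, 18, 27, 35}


Set A = {5, 16, 17, 22, 25}
Set B = {6, 14, 18, 27, 35}
A ∩ B includes only elements in both sets.
Check each element of A against B:
5 ✗, 16 ✗, 17 ✗, 22 ✗, 25 ✗
A ∩ B = {}

{}


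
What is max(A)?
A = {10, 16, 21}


Set A = {10, 16, 21}
Elements in ascending order: 10, 16, 21
The largest element is 21.

21


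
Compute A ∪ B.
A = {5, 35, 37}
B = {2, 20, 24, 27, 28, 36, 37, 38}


Set A = {5, 35, 37}
Set B = {2, 20, 24, 27, 28, 36, 37, 38}
A ∪ B includes all elements in either set.
Elements from A: {5, 35, 37}
Elements from B not already included: {2, 20, 24, 27, 28, 36, 38}
A ∪ B = {2, 5, 20, 24, 27, 28, 35, 36, 37, 38}

{2, 5, 20, 24, 27, 28, 35, 36, 37, 38}


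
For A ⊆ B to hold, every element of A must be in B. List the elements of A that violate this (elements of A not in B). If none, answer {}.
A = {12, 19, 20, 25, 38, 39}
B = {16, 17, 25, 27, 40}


Set A = {12, 19, 20, 25, 38, 39}
Set B = {16, 17, 25, 27, 40}
Check each element of A against B:
12 ∉ B (include), 19 ∉ B (include), 20 ∉ B (include), 25 ∈ B, 38 ∉ B (include), 39 ∉ B (include)
Elements of A not in B: {12, 19, 20, 38, 39}

{12, 19, 20, 38, 39}


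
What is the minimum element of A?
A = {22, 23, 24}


Set A = {22, 23, 24}
Elements in ascending order: 22, 23, 24
The smallest element is 22.

22


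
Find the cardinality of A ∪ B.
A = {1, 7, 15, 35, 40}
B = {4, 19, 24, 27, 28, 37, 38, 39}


Set A = {1, 7, 15, 35, 40}, |A| = 5
Set B = {4, 19, 24, 27, 28, 37, 38, 39}, |B| = 8
A ∩ B = {}, |A ∩ B| = 0
|A ∪ B| = |A| + |B| - |A ∩ B| = 5 + 8 - 0 = 13

13


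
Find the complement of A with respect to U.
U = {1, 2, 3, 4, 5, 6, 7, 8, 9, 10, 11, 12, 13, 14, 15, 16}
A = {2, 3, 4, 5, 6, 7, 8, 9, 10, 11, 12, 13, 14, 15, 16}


Universal set U = {1, 2, 3, 4, 5, 6, 7, 8, 9, 10, 11, 12, 13, 14, 15, 16}
Set A = {2, 3, 4, 5, 6, 7, 8, 9, 10, 11, 12, 13, 14, 15, 16}
A' = U \ A = elements in U but not in A
Checking each element of U:
1 (not in A, include), 2 (in A, exclude), 3 (in A, exclude), 4 (in A, exclude), 5 (in A, exclude), 6 (in A, exclude), 7 (in A, exclude), 8 (in A, exclude), 9 (in A, exclude), 10 (in A, exclude), 11 (in A, exclude), 12 (in A, exclude), 13 (in A, exclude), 14 (in A, exclude), 15 (in A, exclude), 16 (in A, exclude)
A' = {1}

{1}
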